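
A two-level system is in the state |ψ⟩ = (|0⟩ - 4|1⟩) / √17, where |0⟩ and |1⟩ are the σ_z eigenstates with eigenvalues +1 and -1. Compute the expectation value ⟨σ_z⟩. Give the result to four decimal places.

⟨σ_z⟩ = |a|² - |b|² divided by |a|²+|b|², with a, b the |0⟩, |1⟩ amplitudes.
= (1 - 16)/17 = -15/17.

-0.8824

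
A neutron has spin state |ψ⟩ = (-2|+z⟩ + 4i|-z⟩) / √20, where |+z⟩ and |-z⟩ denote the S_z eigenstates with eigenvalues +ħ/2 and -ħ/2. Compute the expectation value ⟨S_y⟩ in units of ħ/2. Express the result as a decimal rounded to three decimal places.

⟨σ_y⟩ = 2 Im(a* b)/(|a|²+|b|²) with a = -2, b = 4i.
a* b = -8i, so ⟨σ_y⟩ = -16/20.
⟨S_y⟩ = (ħ/2)·⟨σ_y⟩.

-0.800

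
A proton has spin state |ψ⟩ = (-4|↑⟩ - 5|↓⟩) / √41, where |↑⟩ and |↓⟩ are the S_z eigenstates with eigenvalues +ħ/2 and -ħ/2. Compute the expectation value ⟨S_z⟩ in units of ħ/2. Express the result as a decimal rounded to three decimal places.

⟨σ_z⟩ = |a|² - |b|² divided by |a|²+|b|², with a, b the |↑⟩, |↓⟩ amplitudes.
= (16 - 25)/41 = -9/41.
⟨S_z⟩ = (ħ/2)·⟨σ_z⟩.

-0.220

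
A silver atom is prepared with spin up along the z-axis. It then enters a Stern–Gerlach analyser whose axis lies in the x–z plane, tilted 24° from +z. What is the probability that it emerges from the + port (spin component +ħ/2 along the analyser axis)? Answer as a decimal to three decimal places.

For spin-½, the probability of finding spin-up along an axis at angle θ to the initial spin direction is cos²(θ/2); spin-down is sin²(θ/2).
θ = 24°, so P = cos²(12°) ≈ 0.957.

0.957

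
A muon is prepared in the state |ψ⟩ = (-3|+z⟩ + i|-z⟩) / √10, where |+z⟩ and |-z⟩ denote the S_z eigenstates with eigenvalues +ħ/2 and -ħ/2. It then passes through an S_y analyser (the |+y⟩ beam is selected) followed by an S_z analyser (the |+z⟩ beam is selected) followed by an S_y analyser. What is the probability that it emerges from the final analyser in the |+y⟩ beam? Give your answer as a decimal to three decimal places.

First analyser (S_y): P(|+y⟩) = |⟨+y|ψ⟩|² = 4/20.
After stage 1 the state is |+y⟩; P(|+z⟩) = |⟨+z|+y⟩|² = 1/2.
After stage 2 the state is |+z⟩; P(|+y⟩) = |⟨+y|+z⟩|² = 1/2.
Joint probability = 4/20 × 1/2 × 1/2 = 0.050.

0.050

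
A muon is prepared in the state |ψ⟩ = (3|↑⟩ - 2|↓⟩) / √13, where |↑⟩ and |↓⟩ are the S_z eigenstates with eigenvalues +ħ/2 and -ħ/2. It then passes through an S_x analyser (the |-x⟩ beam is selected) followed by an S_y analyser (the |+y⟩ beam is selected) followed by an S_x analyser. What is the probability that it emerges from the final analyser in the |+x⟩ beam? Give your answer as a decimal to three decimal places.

0.240

First analyser (S_x): P(|-x⟩) = |⟨-x|ψ⟩|² = 25/26.
After stage 1 the state is |-x⟩; P(|+y⟩) = |⟨+y|-x⟩|² = 1/2.
After stage 2 the state is |+y⟩; P(|+x⟩) = |⟨+x|+y⟩|² = 1/2.
Joint probability = 25/26 × 1/2 × 1/2 = 0.240.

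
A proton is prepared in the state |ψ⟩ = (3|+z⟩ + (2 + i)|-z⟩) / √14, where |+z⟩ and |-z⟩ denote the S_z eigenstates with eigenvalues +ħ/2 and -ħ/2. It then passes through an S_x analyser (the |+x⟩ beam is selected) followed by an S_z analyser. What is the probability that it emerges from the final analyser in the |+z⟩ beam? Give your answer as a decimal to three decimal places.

First analyser (S_x): P(|+x⟩) = |⟨+x|ψ⟩|² = 26/28.
After stage 1 the state is |+x⟩; P(|+z⟩) = |⟨+z|+x⟩|² = 1/2.
Joint probability = 26/28 × 1/2 = 0.464.

0.464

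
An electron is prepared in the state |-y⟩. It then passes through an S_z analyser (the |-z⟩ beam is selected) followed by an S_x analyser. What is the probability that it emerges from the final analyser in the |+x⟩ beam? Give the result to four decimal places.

First analyser (S_z): from |-y⟩, P(|-z⟩) = 1/2.
After stage 1 the state is |-z⟩; P(|+x⟩) = |⟨+x|-z⟩|² = 1/2.
Joint probability = 1/2 × 1/2 = 0.2500.

0.2500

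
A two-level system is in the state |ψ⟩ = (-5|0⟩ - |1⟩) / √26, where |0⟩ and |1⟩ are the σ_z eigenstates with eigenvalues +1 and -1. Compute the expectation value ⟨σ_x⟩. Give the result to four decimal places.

⟨σ_x⟩ = 2 Re(a* b)/(|a|²+|b|²) with a = -5, b = -1.
a* b = 5, so ⟨σ_x⟩ = 10/26.

0.3846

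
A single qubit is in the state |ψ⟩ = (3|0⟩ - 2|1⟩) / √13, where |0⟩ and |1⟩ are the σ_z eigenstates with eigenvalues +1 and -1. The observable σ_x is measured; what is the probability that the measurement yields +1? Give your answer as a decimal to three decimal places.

|+x⟩ = (|0⟩ + |1⟩)/√2, so ⟨+x|ψ⟩ = (1) / (√2·√13).
P = |1|² / 26 = 1/26.

0.038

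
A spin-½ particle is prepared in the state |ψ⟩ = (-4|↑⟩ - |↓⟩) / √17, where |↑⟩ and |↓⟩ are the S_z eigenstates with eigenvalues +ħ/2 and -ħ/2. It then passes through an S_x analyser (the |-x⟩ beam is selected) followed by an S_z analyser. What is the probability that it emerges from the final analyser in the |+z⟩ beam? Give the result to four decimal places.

First analyser (S_x): P(|-x⟩) = |⟨-x|ψ⟩|² = 9/34.
After stage 1 the state is |-x⟩; P(|+z⟩) = |⟨+z|-x⟩|² = 1/2.
Joint probability = 9/34 × 1/2 = 0.1324.

0.1324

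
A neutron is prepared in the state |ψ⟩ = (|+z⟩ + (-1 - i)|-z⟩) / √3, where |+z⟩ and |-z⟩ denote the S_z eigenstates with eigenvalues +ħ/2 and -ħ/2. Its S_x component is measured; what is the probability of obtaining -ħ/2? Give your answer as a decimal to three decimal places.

|-x⟩ = (|+z⟩ - |-z⟩)/√2, so ⟨-x|ψ⟩ = (2 + i) / (√2·√3).
P = |2 + i|² / 6 = 5/6.

0.833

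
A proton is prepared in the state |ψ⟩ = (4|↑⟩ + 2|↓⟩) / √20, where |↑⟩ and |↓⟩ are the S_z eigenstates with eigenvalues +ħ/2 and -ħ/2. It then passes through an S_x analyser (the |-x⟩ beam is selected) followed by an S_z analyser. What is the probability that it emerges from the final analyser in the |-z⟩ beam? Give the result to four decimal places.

0.0500

First analyser (S_x): P(|-x⟩) = |⟨-x|ψ⟩|² = 4/40.
After stage 1 the state is |-x⟩; P(|-z⟩) = |⟨-z|-x⟩|² = 1/2.
Joint probability = 4/40 × 1/2 = 0.0500.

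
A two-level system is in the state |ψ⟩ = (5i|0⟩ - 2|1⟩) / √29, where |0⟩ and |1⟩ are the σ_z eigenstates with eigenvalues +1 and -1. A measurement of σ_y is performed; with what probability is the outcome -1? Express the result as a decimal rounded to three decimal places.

|-y⟩ = (|0⟩ - i|1⟩)/√2, so ⟨-y|ψ⟩ = (3i) / (√2·√29).
P = |3i|² / 58 = 9/58.

0.155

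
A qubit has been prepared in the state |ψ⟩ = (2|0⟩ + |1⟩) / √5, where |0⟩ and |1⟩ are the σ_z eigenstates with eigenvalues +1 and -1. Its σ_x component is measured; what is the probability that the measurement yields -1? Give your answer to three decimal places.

0.100

|-x⟩ = (|0⟩ - |1⟩)/√2, so ⟨-x|ψ⟩ = (1) / (√2·√5).
P = |1|² / 10 = 1/10.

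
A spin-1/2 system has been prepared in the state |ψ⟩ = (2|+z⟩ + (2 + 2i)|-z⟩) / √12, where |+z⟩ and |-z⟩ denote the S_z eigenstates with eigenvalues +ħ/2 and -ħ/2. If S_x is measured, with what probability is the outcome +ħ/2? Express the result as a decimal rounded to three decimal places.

|+x⟩ = (|+z⟩ + |-z⟩)/√2, so ⟨+x|ψ⟩ = (4 + 2i) / (√2·√12).
P = |4 + 2i|² / 24 = 20/24.

0.833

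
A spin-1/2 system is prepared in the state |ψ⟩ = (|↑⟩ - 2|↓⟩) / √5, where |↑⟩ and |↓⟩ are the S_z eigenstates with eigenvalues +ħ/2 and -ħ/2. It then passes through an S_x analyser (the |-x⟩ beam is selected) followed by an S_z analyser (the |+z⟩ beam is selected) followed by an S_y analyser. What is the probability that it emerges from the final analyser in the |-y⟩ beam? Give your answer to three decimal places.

0.225

First analyser (S_x): P(|-x⟩) = |⟨-x|ψ⟩|² = 9/10.
After stage 1 the state is |-x⟩; P(|+z⟩) = |⟨+z|-x⟩|² = 1/2.
After stage 2 the state is |+z⟩; P(|-y⟩) = |⟨-y|+z⟩|² = 1/2.
Joint probability = 9/10 × 1/2 × 1/2 = 0.225.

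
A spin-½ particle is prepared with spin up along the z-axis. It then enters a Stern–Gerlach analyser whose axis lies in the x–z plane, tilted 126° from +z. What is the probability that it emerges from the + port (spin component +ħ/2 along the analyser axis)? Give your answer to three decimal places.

0.206

For spin-½, the probability of finding spin-up along an axis at angle θ to the initial spin direction is cos²(θ/2); spin-down is sin²(θ/2).
θ = 126°, so P = cos²(63°) ≈ 0.206.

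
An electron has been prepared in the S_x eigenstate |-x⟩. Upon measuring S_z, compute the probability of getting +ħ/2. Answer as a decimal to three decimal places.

0.500

In the S_z basis, |-x⟩ = (|↑⟩ - |↓⟩)/√2 and |+z⟩ = |↑⟩.
|⟨+z|-x⟩|² = 1/2.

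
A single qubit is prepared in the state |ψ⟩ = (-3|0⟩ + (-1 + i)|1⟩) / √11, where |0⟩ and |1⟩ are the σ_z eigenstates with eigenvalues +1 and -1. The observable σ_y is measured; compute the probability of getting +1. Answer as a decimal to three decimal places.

|+y⟩ = (|0⟩ + i|1⟩)/√2, so ⟨+y|ψ⟩ = (-2 + i) / (√2·√11).
P = |-2 + i|² / 22 = 5/22.

0.227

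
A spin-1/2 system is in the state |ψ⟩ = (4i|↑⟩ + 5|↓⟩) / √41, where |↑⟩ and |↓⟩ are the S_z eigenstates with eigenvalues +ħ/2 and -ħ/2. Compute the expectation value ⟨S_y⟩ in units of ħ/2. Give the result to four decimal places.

-0.9756

⟨σ_y⟩ = 2 Im(a* b)/(|a|²+|b|²) with a = 4i, b = 5.
a* b = -20i, so ⟨σ_y⟩ = -40/41.
⟨S_y⟩ = (ħ/2)·⟨σ_y⟩.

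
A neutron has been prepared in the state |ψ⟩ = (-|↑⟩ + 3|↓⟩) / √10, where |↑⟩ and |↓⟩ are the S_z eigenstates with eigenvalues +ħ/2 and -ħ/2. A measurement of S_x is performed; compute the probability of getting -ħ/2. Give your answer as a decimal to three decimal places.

0.800

|-x⟩ = (|↑⟩ - |↓⟩)/√2, so ⟨-x|ψ⟩ = (-4) / (√2·√10).
P = |-4|² / 20 = 16/20.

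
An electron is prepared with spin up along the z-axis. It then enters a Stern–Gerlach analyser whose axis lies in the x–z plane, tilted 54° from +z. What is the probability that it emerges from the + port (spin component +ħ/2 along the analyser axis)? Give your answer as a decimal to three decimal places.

0.794

For spin-½, the probability of finding spin-up along an axis at angle θ to the initial spin direction is cos²(θ/2); spin-down is sin²(θ/2).
θ = 54°, so P = cos²(27°) ≈ 0.794.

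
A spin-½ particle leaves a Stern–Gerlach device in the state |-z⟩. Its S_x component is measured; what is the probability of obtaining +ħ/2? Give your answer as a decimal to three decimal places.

In the S_z basis, |-z⟩ = |↓⟩ and |+x⟩ = (|↑⟩ + |↓⟩)/√2.
|⟨+x|-z⟩|² = 1/2.

0.500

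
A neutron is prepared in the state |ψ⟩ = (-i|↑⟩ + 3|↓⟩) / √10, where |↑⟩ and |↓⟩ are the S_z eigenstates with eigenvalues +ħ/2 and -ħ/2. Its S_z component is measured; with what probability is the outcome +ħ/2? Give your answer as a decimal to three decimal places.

The +ħ/2 outcome corresponds to |↑⟩. Its amplitude in |ψ⟩ is -i/√10.
P = |-i|² / 10 = 1/10.

0.100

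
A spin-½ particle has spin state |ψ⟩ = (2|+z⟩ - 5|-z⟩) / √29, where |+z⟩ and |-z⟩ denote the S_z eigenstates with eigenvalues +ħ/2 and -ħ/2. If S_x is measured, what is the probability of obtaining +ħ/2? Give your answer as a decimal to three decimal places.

0.155

|+x⟩ = (|+z⟩ + |-z⟩)/√2, so ⟨+x|ψ⟩ = (-3) / (√2·√29).
P = |-3|² / 58 = 9/58.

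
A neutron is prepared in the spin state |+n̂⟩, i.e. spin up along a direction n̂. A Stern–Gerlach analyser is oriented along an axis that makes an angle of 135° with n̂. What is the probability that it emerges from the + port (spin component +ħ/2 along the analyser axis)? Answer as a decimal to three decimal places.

0.146

For spin-½, the probability of finding spin-up along an axis at angle θ to the initial spin direction is cos²(θ/2); spin-down is sin²(θ/2).
θ = 135°, so P = cos²(67.5°) ≈ 0.146.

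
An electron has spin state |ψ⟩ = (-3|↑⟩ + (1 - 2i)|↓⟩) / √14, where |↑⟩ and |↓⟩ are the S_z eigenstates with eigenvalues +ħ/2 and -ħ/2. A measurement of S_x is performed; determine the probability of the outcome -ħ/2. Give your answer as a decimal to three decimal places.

|-x⟩ = (|↑⟩ - |↓⟩)/√2, so ⟨-x|ψ⟩ = (-4 + 2i) / (√2·√14).
P = |-4 + 2i|² / 28 = 20/28.

0.714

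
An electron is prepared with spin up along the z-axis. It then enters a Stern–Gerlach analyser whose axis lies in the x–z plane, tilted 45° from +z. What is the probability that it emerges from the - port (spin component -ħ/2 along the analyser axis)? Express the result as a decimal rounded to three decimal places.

For spin-½, the probability of finding spin-up along an axis at angle θ to the initial spin direction is cos²(θ/2); spin-down is sin²(θ/2).
θ = 45°, so P = sin²(22.5°) ≈ 0.146.

0.146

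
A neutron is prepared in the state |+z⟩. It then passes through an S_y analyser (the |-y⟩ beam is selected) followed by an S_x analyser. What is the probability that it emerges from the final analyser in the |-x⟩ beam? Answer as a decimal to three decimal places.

First analyser (S_y): from |+z⟩, P(|-y⟩) = 1/2.
After stage 1 the state is |-y⟩; P(|-x⟩) = |⟨-x|-y⟩|² = 1/2.
Joint probability = 1/2 × 1/2 = 0.250.

0.250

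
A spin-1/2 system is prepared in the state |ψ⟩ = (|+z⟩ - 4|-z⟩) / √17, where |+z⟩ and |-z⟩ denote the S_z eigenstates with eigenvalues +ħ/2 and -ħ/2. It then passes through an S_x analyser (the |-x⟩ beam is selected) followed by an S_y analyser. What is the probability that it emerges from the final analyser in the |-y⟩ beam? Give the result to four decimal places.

0.3676

First analyser (S_x): P(|-x⟩) = |⟨-x|ψ⟩|² = 25/34.
After stage 1 the state is |-x⟩; P(|-y⟩) = |⟨-y|-x⟩|² = 1/2.
Joint probability = 25/34 × 1/2 = 0.3676.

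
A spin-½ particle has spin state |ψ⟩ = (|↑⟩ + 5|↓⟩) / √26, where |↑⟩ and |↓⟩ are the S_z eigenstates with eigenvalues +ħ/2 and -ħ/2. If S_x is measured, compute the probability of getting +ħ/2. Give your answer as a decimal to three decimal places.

|+x⟩ = (|↑⟩ + |↓⟩)/√2, so ⟨+x|ψ⟩ = (6) / (√2·√26).
P = |6|² / 52 = 36/52.

0.692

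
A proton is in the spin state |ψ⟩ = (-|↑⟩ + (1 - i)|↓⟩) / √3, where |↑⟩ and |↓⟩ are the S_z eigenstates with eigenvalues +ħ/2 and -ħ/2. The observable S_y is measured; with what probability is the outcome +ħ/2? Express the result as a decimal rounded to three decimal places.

|+y⟩ = (|↑⟩ + i|↓⟩)/√2, so ⟨+y|ψ⟩ = (-2 - i) / (√2·√3).
P = |-2 - i|² / 6 = 5/6.

0.833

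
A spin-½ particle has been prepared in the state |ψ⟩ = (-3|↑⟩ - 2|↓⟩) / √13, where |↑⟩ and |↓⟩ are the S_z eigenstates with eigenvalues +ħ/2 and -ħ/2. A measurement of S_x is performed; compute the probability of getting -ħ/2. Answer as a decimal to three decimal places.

0.038

|-x⟩ = (|↑⟩ - |↓⟩)/√2, so ⟨-x|ψ⟩ = (-1) / (√2·√13).
P = |-1|² / 26 = 1/26.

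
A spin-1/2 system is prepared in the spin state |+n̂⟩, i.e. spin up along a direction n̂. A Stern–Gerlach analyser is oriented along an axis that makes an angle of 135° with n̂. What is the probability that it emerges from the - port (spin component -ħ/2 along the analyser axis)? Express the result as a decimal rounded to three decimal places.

For spin-½, the probability of finding spin-up along an axis at angle θ to the initial spin direction is cos²(θ/2); spin-down is sin²(θ/2).
θ = 135°, so P = sin²(67.5°) ≈ 0.854.

0.854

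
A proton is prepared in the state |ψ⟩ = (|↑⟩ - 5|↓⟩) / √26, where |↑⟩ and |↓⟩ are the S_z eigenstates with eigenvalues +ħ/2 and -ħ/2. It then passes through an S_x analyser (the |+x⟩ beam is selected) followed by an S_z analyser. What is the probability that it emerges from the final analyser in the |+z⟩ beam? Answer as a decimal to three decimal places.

0.154

First analyser (S_x): P(|+x⟩) = |⟨+x|ψ⟩|² = 16/52.
After stage 1 the state is |+x⟩; P(|+z⟩) = |⟨+z|+x⟩|² = 1/2.
Joint probability = 16/52 × 1/2 = 0.154.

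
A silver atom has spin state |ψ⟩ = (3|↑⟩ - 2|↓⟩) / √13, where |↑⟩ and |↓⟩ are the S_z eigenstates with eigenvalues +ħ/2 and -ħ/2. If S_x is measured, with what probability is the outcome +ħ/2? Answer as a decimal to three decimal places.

0.038

|+x⟩ = (|↑⟩ + |↓⟩)/√2, so ⟨+x|ψ⟩ = (1) / (√2·√13).
P = |1|² / 26 = 1/26.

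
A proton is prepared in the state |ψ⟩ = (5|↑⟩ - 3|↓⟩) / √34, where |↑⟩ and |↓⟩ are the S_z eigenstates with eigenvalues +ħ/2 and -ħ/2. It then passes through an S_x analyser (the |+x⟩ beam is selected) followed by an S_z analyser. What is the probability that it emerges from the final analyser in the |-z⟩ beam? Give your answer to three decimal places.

0.029

First analyser (S_x): P(|+x⟩) = |⟨+x|ψ⟩|² = 4/68.
After stage 1 the state is |+x⟩; P(|-z⟩) = |⟨-z|+x⟩|² = 1/2.
Joint probability = 4/68 × 1/2 = 0.029.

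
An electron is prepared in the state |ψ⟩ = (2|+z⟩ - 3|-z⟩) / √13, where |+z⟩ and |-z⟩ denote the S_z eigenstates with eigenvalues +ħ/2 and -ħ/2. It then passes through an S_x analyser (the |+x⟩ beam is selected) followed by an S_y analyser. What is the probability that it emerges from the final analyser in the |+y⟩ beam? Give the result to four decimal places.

First analyser (S_x): P(|+x⟩) = |⟨+x|ψ⟩|² = 1/26.
After stage 1 the state is |+x⟩; P(|+y⟩) = |⟨+y|+x⟩|² = 1/2.
Joint probability = 1/26 × 1/2 = 0.0192.

0.0192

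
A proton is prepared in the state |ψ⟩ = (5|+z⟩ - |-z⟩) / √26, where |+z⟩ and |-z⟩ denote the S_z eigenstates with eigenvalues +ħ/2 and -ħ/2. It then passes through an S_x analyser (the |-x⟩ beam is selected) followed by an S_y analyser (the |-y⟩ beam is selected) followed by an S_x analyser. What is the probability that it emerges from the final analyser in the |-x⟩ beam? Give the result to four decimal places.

0.1731

First analyser (S_x): P(|-x⟩) = |⟨-x|ψ⟩|² = 36/52.
After stage 1 the state is |-x⟩; P(|-y⟩) = |⟨-y|-x⟩|² = 1/2.
After stage 2 the state is |-y⟩; P(|-x⟩) = |⟨-x|-y⟩|² = 1/2.
Joint probability = 36/52 × 1/2 × 1/2 = 0.1731.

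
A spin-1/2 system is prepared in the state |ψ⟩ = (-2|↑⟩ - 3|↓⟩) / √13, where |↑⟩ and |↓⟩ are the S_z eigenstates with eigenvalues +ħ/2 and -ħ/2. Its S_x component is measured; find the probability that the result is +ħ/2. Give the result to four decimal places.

0.9615

|+x⟩ = (|↑⟩ + |↓⟩)/√2, so ⟨+x|ψ⟩ = (-5) / (√2·√13).
P = |-5|² / 26 = 25/26.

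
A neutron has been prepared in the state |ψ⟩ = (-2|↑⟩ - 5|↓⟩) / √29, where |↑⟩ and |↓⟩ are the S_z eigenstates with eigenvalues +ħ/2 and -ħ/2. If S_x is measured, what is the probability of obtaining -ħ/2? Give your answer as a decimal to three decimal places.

0.155

|-x⟩ = (|↑⟩ - |↓⟩)/√2, so ⟨-x|ψ⟩ = (3) / (√2·√29).
P = |3|² / 58 = 9/58.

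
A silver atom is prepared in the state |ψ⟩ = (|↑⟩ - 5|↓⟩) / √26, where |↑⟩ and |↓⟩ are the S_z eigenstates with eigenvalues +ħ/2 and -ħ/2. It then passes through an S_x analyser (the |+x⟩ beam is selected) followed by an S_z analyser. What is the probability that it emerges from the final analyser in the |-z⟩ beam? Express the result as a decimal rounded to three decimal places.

0.154

First analyser (S_x): P(|+x⟩) = |⟨+x|ψ⟩|² = 16/52.
After stage 1 the state is |+x⟩; P(|-z⟩) = |⟨-z|+x⟩|² = 1/2.
Joint probability = 16/52 × 1/2 = 0.154.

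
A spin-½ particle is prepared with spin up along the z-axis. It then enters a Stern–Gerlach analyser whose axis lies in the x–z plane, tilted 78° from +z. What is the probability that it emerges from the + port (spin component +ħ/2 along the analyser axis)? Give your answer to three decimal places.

For spin-½, the probability of finding spin-up along an axis at angle θ to the initial spin direction is cos²(θ/2); spin-down is sin²(θ/2).
θ = 78°, so P = cos²(39°) ≈ 0.604.

0.604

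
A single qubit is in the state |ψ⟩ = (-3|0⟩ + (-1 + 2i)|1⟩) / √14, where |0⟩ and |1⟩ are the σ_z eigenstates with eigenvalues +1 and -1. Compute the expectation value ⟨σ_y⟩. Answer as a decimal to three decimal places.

⟨σ_y⟩ = 2 Im(a* b)/(|a|²+|b|²) with a = -3, b = (-1 + 2i).
a* b = (3 - 6i), so ⟨σ_y⟩ = -12/14.

-0.857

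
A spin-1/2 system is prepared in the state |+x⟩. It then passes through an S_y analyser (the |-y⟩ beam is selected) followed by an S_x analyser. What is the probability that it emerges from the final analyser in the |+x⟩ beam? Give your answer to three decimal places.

First analyser (S_y): from |+x⟩, P(|-y⟩) = 1/2.
After stage 1 the state is |-y⟩; P(|+x⟩) = |⟨+x|-y⟩|² = 1/2.
Joint probability = 1/2 × 1/2 = 0.250.

0.250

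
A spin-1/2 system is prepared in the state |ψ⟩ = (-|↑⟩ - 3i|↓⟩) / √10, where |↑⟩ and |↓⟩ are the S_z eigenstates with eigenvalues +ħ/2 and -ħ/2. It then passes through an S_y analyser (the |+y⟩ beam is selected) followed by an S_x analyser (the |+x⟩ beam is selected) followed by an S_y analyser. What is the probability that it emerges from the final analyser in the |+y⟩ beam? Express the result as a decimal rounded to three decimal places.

0.200

First analyser (S_y): P(|+y⟩) = |⟨+y|ψ⟩|² = 16/20.
After stage 1 the state is |+y⟩; P(|+x⟩) = |⟨+x|+y⟩|² = 1/2.
After stage 2 the state is |+x⟩; P(|+y⟩) = |⟨+y|+x⟩|² = 1/2.
Joint probability = 16/20 × 1/2 × 1/2 = 0.200.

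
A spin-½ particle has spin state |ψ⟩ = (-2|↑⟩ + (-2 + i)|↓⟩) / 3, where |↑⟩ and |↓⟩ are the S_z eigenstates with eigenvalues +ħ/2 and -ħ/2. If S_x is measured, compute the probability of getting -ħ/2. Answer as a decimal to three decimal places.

0.056

|-x⟩ = (|↑⟩ - |↓⟩)/√2, so ⟨-x|ψ⟩ = (-i) / (√2·3).
P = |-i|² / 18 = 1/18.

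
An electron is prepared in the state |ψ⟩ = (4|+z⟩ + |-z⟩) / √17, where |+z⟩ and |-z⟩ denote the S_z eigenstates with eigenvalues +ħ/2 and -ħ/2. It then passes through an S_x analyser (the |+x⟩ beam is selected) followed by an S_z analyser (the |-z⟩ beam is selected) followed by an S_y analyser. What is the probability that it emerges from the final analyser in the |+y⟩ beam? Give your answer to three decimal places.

0.184

First analyser (S_x): P(|+x⟩) = |⟨+x|ψ⟩|² = 25/34.
After stage 1 the state is |+x⟩; P(|-z⟩) = |⟨-z|+x⟩|² = 1/2.
After stage 2 the state is |-z⟩; P(|+y⟩) = |⟨+y|-z⟩|² = 1/2.
Joint probability = 25/34 × 1/2 × 1/2 = 0.184.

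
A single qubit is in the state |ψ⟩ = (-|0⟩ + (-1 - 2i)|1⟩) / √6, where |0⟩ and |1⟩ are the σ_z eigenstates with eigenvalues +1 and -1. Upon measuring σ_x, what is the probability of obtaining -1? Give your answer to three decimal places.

0.333

|-x⟩ = (|0⟩ - |1⟩)/√2, so ⟨-x|ψ⟩ = (2i) / (√2·√6).
P = |2i|² / 12 = 4/12.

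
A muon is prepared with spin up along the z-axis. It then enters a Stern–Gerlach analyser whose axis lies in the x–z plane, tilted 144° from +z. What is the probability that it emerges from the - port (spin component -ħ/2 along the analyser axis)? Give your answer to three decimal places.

For spin-½, the probability of finding spin-up along an axis at angle θ to the initial spin direction is cos²(θ/2); spin-down is sin²(θ/2).
θ = 144°, so P = sin²(72°) ≈ 0.905.

0.905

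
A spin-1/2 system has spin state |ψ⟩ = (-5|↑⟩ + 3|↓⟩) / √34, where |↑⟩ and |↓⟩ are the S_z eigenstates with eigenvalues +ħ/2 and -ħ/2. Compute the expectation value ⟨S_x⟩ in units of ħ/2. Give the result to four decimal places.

-0.8824

⟨σ_x⟩ = 2 Re(a* b)/(|a|²+|b|²) with a = -5, b = 3.
a* b = -15, so ⟨σ_x⟩ = -30/34.
⟨S_x⟩ = (ħ/2)·⟨σ_x⟩.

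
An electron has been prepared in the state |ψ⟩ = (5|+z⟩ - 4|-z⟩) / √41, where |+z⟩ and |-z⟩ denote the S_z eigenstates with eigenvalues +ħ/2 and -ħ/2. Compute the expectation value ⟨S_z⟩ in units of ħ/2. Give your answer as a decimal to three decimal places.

0.220

⟨σ_z⟩ = |a|² - |b|² divided by |a|²+|b|², with a, b the |+z⟩, |-z⟩ amplitudes.
= (25 - 16)/41 = 9/41.
⟨S_z⟩ = (ħ/2)·⟨σ_z⟩.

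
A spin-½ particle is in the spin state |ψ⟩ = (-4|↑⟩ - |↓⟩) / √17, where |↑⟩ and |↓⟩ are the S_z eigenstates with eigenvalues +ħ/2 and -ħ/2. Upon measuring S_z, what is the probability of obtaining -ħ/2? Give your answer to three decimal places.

The -ħ/2 outcome corresponds to |↓⟩. Its amplitude in |ψ⟩ is -1/√17.
P = |-1|² / 17 = 1/17.

0.059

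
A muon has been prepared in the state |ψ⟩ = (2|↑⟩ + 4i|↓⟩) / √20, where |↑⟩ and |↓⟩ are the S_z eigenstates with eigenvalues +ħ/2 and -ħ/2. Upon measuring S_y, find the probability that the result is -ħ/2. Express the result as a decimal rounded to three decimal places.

0.100

|-y⟩ = (|↑⟩ - i|↓⟩)/√2, so ⟨-y|ψ⟩ = (-2) / (√2·√20).
P = |-2|² / 40 = 4/40.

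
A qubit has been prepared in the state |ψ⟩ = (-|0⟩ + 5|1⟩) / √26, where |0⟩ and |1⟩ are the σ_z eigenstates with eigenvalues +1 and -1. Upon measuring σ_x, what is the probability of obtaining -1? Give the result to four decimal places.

0.6923

|-x⟩ = (|0⟩ - |1⟩)/√2, so ⟨-x|ψ⟩ = (-6) / (√2·√26).
P = |-6|² / 52 = 36/52.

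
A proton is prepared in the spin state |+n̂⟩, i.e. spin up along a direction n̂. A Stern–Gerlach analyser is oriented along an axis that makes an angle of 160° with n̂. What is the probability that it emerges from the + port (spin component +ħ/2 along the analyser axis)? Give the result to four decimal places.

For spin-½, the probability of finding spin-up along an axis at angle θ to the initial spin direction is cos²(θ/2); spin-down is sin²(θ/2).
θ = 160°, so P = cos²(80°) ≈ 0.0302.

0.0302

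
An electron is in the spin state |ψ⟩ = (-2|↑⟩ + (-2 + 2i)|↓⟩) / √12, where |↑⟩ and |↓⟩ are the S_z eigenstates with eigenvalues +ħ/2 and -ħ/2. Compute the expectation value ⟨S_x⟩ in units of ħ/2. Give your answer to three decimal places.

0.667

⟨σ_x⟩ = 2 Re(a* b)/(|a|²+|b|²) with a = -2, b = (-2 + 2i).
a* b = (4 - 4i), so ⟨σ_x⟩ = 8/12.
⟨S_x⟩ = (ħ/2)·⟨σ_x⟩.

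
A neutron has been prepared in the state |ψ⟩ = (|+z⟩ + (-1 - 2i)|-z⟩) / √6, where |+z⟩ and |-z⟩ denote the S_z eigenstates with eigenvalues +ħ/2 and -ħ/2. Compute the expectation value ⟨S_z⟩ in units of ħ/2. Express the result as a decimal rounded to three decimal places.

-0.667

⟨σ_z⟩ = |a|² - |b|² divided by |a|²+|b|², with a, b the |+z⟩, |-z⟩ amplitudes.
= (1 - 5)/6 = -4/6.
⟨S_z⟩ = (ħ/2)·⟨σ_z⟩.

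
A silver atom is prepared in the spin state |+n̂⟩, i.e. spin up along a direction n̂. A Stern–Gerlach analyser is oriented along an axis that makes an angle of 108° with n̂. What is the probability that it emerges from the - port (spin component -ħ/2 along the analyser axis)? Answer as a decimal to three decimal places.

0.655

For spin-½, the probability of finding spin-up along an axis at angle θ to the initial spin direction is cos²(θ/2); spin-down is sin²(θ/2).
θ = 108°, so P = sin²(54°) ≈ 0.655.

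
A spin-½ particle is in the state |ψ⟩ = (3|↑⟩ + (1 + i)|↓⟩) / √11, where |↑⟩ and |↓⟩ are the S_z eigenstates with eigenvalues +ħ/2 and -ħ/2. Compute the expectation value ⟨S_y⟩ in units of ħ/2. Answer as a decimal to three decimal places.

0.545

⟨σ_y⟩ = 2 Im(a* b)/(|a|²+|b|²) with a = 3, b = (1 + i).
a* b = (3 + 3i), so ⟨σ_y⟩ = 6/11.
⟨S_y⟩ = (ħ/2)·⟨σ_y⟩.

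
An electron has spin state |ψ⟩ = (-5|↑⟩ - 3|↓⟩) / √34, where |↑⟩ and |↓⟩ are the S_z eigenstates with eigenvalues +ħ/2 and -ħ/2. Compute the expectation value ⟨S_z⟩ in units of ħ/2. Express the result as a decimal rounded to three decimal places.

0.471

⟨σ_z⟩ = |a|² - |b|² divided by |a|²+|b|², with a, b the |↑⟩, |↓⟩ amplitudes.
= (25 - 9)/34 = 16/34.
⟨S_z⟩ = (ħ/2)·⟨σ_z⟩.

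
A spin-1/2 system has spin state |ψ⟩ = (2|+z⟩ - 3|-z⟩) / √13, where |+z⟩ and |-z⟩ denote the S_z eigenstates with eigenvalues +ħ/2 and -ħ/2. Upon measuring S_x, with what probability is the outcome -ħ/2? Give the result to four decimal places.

|-x⟩ = (|+z⟩ - |-z⟩)/√2, so ⟨-x|ψ⟩ = (5) / (√2·√13).
P = |5|² / 26 = 25/26.

0.9615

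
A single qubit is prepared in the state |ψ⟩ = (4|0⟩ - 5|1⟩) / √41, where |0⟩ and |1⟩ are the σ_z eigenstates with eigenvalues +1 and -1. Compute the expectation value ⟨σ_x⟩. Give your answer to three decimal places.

-0.976

⟨σ_x⟩ = 2 Re(a* b)/(|a|²+|b|²) with a = 4, b = -5.
a* b = -20, so ⟨σ_x⟩ = -40/41.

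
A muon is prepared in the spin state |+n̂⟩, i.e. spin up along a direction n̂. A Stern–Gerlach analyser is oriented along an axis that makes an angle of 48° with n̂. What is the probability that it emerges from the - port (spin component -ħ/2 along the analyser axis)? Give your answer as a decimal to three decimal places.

For spin-½, the probability of finding spin-up along an axis at angle θ to the initial spin direction is cos²(θ/2); spin-down is sin²(θ/2).
θ = 48°, so P = sin²(24°) ≈ 0.165.

0.165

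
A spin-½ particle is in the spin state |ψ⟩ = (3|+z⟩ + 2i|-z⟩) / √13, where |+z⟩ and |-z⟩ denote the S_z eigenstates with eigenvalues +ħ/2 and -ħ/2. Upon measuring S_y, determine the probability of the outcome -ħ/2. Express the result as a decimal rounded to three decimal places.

|-y⟩ = (|+z⟩ - i|-z⟩)/√2, so ⟨-y|ψ⟩ = (1) / (√2·√13).
P = |1|² / 26 = 1/26.

0.038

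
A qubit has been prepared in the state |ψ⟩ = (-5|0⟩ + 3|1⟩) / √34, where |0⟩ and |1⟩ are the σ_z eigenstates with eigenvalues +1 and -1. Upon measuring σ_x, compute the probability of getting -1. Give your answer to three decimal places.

0.941

|-x⟩ = (|0⟩ - |1⟩)/√2, so ⟨-x|ψ⟩ = (-8) / (√2·√34).
P = |-8|² / 68 = 64/68.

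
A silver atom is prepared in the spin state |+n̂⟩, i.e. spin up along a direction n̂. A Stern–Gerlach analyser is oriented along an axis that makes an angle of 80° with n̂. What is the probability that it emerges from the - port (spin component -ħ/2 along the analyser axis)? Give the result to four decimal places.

0.4132

For spin-½, the probability of finding spin-up along an axis at angle θ to the initial spin direction is cos²(θ/2); spin-down is sin²(θ/2).
θ = 80°, so P = sin²(40°) ≈ 0.4132.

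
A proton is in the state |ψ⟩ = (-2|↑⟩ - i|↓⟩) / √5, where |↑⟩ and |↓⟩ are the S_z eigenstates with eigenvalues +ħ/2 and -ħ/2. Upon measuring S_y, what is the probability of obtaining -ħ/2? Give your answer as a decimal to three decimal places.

|-y⟩ = (|↑⟩ - i|↓⟩)/√2, so ⟨-y|ψ⟩ = (-1) / (√2·√5).
P = |-1|² / 10 = 1/10.

0.100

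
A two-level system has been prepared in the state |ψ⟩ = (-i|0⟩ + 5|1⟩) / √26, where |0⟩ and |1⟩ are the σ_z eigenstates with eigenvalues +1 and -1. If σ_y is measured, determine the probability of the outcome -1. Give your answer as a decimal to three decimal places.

0.308

|-y⟩ = (|0⟩ - i|1⟩)/√2, so ⟨-y|ψ⟩ = (4i) / (√2·√26).
P = |4i|² / 52 = 16/52.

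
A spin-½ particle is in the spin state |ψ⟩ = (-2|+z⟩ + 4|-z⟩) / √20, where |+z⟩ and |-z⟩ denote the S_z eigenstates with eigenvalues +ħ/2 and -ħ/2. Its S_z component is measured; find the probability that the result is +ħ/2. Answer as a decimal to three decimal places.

The +ħ/2 outcome corresponds to |+z⟩. Its amplitude in |ψ⟩ is -2/√20.
P = |-2|² / 20 = 4/20.

0.200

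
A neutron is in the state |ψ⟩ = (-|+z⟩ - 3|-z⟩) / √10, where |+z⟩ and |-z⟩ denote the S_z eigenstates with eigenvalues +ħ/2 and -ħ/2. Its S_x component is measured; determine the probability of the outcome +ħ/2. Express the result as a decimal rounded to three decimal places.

|+x⟩ = (|+z⟩ + |-z⟩)/√2, so ⟨+x|ψ⟩ = (-4) / (√2·√10).
P = |-4|² / 20 = 16/20.

0.800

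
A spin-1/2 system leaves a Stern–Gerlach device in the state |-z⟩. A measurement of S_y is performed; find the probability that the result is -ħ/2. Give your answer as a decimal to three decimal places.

In the S_z basis, |-z⟩ = |-z⟩ and |-y⟩ = (|+z⟩ - i|-z⟩)/√2.
|⟨-y|-z⟩|² = 1/2.

0.500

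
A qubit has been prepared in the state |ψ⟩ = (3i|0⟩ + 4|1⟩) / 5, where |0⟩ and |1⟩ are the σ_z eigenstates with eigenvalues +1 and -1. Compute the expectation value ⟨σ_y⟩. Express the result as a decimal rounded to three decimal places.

⟨σ_y⟩ = 2 Im(a* b)/(|a|²+|b|²) with a = 3i, b = 4.
a* b = -12i, so ⟨σ_y⟩ = -24/25.

-0.960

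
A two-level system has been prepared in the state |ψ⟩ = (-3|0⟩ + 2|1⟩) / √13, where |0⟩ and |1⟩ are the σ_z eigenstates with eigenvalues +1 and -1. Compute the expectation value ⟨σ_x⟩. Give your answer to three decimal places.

⟨σ_x⟩ = 2 Re(a* b)/(|a|²+|b|²) with a = -3, b = 2.
a* b = -6, so ⟨σ_x⟩ = -12/13.

-0.923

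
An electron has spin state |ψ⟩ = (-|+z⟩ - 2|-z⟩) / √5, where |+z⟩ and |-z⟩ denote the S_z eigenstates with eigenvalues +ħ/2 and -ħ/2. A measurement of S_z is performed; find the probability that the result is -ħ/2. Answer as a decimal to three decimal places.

The -ħ/2 outcome corresponds to |-z⟩. Its amplitude in |ψ⟩ is -2/√5.
P = |-2|² / 5 = 4/5.

0.800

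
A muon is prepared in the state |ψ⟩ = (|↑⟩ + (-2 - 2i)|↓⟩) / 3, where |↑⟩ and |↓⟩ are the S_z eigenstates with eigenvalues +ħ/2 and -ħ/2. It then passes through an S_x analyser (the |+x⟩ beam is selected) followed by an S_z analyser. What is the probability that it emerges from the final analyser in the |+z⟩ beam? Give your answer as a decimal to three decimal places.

0.139

First analyser (S_x): P(|+x⟩) = |⟨+x|ψ⟩|² = 5/18.
After stage 1 the state is |+x⟩; P(|+z⟩) = |⟨+z|+x⟩|² = 1/2.
Joint probability = 5/18 × 1/2 = 0.139.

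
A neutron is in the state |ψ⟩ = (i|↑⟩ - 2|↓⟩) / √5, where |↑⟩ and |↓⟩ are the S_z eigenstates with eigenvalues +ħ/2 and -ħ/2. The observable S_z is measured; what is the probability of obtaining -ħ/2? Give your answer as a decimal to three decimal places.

0.800

The -ħ/2 outcome corresponds to |↓⟩. Its amplitude in |ψ⟩ is -2/√5.
P = |-2|² / 5 = 4/5.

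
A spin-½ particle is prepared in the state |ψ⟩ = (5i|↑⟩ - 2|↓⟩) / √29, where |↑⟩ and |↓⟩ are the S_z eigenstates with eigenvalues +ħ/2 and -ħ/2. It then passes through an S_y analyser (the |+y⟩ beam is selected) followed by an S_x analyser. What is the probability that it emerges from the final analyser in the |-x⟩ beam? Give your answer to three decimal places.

0.422

First analyser (S_y): P(|+y⟩) = |⟨+y|ψ⟩|² = 49/58.
After stage 1 the state is |+y⟩; P(|-x⟩) = |⟨-x|+y⟩|² = 1/2.
Joint probability = 49/58 × 1/2 = 0.422.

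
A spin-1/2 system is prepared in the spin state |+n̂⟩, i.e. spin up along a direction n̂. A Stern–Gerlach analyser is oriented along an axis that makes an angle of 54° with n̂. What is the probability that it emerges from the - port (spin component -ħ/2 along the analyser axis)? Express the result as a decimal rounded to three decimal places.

0.206

For spin-½, the probability of finding spin-up along an axis at angle θ to the initial spin direction is cos²(θ/2); spin-down is sin²(θ/2).
θ = 54°, so P = sin²(27°) ≈ 0.206.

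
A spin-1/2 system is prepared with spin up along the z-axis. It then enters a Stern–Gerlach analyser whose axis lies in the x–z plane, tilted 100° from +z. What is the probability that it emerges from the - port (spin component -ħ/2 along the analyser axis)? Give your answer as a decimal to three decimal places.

For spin-½, the probability of finding spin-up along an axis at angle θ to the initial spin direction is cos²(θ/2); spin-down is sin²(θ/2).
θ = 100°, so P = sin²(50°) ≈ 0.587.

0.587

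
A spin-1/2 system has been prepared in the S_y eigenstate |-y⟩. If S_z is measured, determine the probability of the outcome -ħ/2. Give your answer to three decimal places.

In the S_z basis, |-y⟩ = (|+z⟩ - i|-z⟩)/√2 and |-z⟩ = |-z⟩.
|⟨-z|-y⟩|² = 1/2.

0.500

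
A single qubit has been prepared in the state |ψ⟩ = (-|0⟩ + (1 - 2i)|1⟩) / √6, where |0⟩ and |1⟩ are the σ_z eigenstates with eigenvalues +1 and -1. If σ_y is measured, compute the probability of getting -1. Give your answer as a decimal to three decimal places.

0.167

|-y⟩ = (|0⟩ - i|1⟩)/√2, so ⟨-y|ψ⟩ = (1 + i) / (√2·√6).
P = |1 + i|² / 12 = 2/12.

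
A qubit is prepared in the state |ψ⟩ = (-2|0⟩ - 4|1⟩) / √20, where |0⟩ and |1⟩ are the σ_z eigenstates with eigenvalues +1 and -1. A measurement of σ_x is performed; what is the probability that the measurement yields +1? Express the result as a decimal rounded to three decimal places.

0.900

|+x⟩ = (|0⟩ + |1⟩)/√2, so ⟨+x|ψ⟩ = (-6) / (√2·√20).
P = |-6|² / 40 = 36/40.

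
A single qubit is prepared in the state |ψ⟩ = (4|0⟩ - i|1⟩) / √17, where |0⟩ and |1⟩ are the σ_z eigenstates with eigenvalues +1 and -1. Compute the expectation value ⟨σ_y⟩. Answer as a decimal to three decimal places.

-0.471

⟨σ_y⟩ = 2 Im(a* b)/(|a|²+|b|²) with a = 4, b = -i.
a* b = -4i, so ⟨σ_y⟩ = -8/17.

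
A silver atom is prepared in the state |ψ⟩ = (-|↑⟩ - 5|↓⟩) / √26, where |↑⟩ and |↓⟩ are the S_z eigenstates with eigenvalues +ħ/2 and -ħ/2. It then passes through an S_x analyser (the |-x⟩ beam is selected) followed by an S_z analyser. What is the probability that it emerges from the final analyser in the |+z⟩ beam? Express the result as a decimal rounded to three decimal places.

0.154

First analyser (S_x): P(|-x⟩) = |⟨-x|ψ⟩|² = 16/52.
After stage 1 the state is |-x⟩; P(|+z⟩) = |⟨+z|-x⟩|² = 1/2.
Joint probability = 16/52 × 1/2 = 0.154.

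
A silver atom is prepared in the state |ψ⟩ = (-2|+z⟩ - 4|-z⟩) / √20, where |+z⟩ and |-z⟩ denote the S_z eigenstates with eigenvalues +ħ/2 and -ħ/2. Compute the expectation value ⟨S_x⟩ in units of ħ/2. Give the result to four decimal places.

0.8000

⟨σ_x⟩ = 2 Re(a* b)/(|a|²+|b|²) with a = -2, b = -4.
a* b = 8, so ⟨σ_x⟩ = 16/20.
⟨S_x⟩ = (ħ/2)·⟨σ_x⟩.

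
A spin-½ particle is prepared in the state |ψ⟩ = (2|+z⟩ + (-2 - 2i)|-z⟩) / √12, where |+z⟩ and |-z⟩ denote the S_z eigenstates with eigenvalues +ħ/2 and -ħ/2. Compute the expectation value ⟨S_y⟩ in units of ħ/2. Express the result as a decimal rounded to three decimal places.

-0.667

⟨σ_y⟩ = 2 Im(a* b)/(|a|²+|b|²) with a = 2, b = (-2 - 2i).
a* b = (-4 - 4i), so ⟨σ_y⟩ = -8/12.
⟨S_y⟩ = (ħ/2)·⟨σ_y⟩.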